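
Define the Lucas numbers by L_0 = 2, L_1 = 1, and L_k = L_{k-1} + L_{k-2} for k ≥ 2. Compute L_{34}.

Iterating the recurrence up to L_{28} = 710647 and L_{27} = 439204:
L_{29} = L_{28} + L_{27} = 710647 + 439204 = 1149851
L_{30} = L_{29} + L_{28} = 1149851 + 710647 = 1860498
L_{31} = L_{30} + L_{29} = 1860498 + 1149851 = 3010349
L_{32} = L_{31} + L_{30} = 3010349 + 1860498 = 4870847
L_{33} = L_{32} + L_{31} = 4870847 + 3010349 = 7881196
L_{34} = L_{33} + L_{32} = 7881196 + 4870847 = 12752043

12752043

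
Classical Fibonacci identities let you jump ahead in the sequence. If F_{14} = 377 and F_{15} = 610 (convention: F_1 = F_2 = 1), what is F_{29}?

514229

By F_{2k+1} = F_k² + F_{k+1}²: F_{29} = 377² + 610² = 142129 + 372100 = 514229.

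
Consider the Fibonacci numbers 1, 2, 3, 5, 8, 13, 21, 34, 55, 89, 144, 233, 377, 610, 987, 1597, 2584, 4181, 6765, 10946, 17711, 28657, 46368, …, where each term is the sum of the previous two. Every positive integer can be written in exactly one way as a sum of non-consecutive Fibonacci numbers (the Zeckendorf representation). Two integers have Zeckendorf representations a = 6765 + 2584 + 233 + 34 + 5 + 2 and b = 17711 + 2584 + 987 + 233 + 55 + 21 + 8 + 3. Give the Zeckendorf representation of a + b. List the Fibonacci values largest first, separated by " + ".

28657 + 1597 + 610 + 233 + 89 + 34 + 5

The two numbers are 9623 and 21602, so their sum is 31225.
Greedy algorithm:
largest Fibonacci ≤ 31225 is 28657; 31225 − 28657 = 2568
largest Fibonacci ≤ 2568 is 1597; 2568 − 1597 = 971
largest Fibonacci ≤ 971 is 610; 971 − 610 = 361
largest Fibonacci ≤ 361 is 233; 361 − 233 = 128
largest Fibonacci ≤ 128 is 89; 128 − 89 = 39
largest Fibonacci ≤ 39 is 34; 39 − 34 = 5
largest Fibonacci ≤ 5 is 5; 5 − 5 = 0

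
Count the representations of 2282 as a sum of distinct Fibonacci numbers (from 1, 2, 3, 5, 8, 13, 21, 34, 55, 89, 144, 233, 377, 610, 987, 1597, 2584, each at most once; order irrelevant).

Each representation comes from the Zeckendorf form by replacing some F_k with F_{k−1} + F_{k−2} where possible.
2282 = 1597+610+55+13+5+2 = 1597+610+34+21+13+5+2 = 1597+377+233+55+13+5+2 = 1597+377+233+34+21+13+5+2 = 1597+377+144+89+55+13+5+2 = … (5 more), for 10 in all.

10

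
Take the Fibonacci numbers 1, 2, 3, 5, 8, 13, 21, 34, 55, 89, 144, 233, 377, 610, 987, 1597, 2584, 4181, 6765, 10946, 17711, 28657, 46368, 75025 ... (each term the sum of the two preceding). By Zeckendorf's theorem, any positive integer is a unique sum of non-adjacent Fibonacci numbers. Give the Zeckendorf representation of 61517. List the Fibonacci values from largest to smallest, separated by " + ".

46368 + 10946 + 4181 + 21 + 1

take 46368 (≤ 61517); 61517 − 46368 = 15149
take 10946 (≤ 15149); 15149 − 10946 = 4203
take 4181 (≤ 4203); 4203 − 4181 = 22
take 21 (≤ 22); 22 − 21 = 1
take 1 (≤ 1); 1 − 1 = 0
So 61517 = 46368 + 10946 + 4181 + 21 + 1, with no two terms consecutive in the sequence.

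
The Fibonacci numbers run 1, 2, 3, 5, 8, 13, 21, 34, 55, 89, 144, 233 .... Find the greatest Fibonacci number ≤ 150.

144 ≤ 150 < 233, so the largest Fibonacci number not exceeding 150 is 144.

144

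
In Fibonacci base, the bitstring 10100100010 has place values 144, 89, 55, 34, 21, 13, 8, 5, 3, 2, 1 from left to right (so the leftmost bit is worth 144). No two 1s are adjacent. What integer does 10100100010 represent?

Summing the place values of the 1 bits: 144 + 55 + 13 + 2 = 214.

214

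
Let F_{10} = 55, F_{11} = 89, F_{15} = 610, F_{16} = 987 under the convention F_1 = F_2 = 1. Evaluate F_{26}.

121393

By the addition formula F_{m+n} = F_m F_{n+1} + F_{m−1} F_n with m=16, n=10: F_{26} = 987·89 + 610·55 = 87843 + 33550 = 121393.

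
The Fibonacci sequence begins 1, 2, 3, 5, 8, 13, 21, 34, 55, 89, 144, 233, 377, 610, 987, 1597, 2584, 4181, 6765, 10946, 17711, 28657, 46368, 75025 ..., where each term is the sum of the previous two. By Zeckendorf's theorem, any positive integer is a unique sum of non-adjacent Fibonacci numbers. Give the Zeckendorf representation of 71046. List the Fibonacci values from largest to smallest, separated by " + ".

Greedy algorithm:
71046: greatest Fibonacci not exceeding it is 46368, leaving 24678
24678: greatest Fibonacci not exceeding it is 17711, leaving 6967
6967: greatest Fibonacci not exceeding it is 6765, leaving 202
202: greatest Fibonacci not exceeding it is 144, leaving 58
58: greatest Fibonacci not exceeding it is 55, leaving 3
3: greatest Fibonacci not exceeding it is 3, leaving 0
So 71046 = 46368 + 17711 + 6765 + 144 + 55 + 3, with no two terms consecutive in the sequence.

46368 + 17711 + 6765 + 144 + 55 + 3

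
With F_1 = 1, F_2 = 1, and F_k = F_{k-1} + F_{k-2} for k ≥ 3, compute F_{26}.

Iterating the recurrence up to F_{19} = 4181 and F_{18} = 2584:
F_{20} = F_{19} + F_{18} = 4181 + 2584 = 6765
F_{21} = F_{20} + F_{19} = 6765 + 4181 = 10946
F_{22} = F_{21} + F_{20} = 10946 + 6765 = 17711
F_{23} = F_{22} + F_{21} = 17711 + 10946 = 28657
F_{24} = F_{23} + F_{22} = 28657 + 17711 = 46368
F_{25} = F_{24} + F_{23} = 46368 + 28657 = 75025
F_{26} = F_{25} + F_{24} = 75025 + 46368 = 121393

121393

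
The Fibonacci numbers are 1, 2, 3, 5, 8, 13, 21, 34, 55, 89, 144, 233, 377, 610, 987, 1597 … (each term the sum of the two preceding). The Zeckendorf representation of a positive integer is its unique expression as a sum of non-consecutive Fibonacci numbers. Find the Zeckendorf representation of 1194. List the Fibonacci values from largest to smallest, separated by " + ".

987 + 144 + 55 + 8

Greedily peel off the largest Fibonacci term at each step:
subtract 987 from 1194: 207 remains
subtract 144 from 207: 63 remains
subtract 55 from 63: 8 remains
subtract 8 from 8: 0 remains
So 1194 = 987 + 144 + 55 + 8, with no two terms consecutive in the sequence.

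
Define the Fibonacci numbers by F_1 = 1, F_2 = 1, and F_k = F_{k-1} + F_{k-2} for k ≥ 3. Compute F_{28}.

317811

Iterating the recurrence up to F_{22} = 17711 and F_{21} = 10946:
F_{23} = F_{22} + F_{21} = 17711 + 10946 = 28657
F_{24} = F_{23} + F_{22} = 28657 + 17711 = 46368
F_{25} = F_{24} + F_{23} = 46368 + 28657 = 75025
F_{26} = F_{25} + F_{24} = 75025 + 46368 = 121393
F_{27} = F_{26} + F_{25} = 121393 + 75025 = 196418
F_{28} = F_{27} + F_{26} = 196418 + 121393 = 317811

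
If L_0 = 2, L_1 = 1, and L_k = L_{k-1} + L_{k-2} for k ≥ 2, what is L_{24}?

Iterating the recurrence up to L_{17} = 3571 and L_{16} = 2207:
L_{18} = L_{17} + L_{16} = 3571 + 2207 = 5778
L_{19} = L_{18} + L_{17} = 5778 + 3571 = 9349
L_{20} = L_{19} + L_{18} = 9349 + 5778 = 15127
L_{21} = L_{20} + L_{19} = 15127 + 9349 = 24476
L_{22} = L_{21} + L_{20} = 24476 + 15127 = 39603
L_{23} = L_{22} + L_{21} = 39603 + 24476 = 64079
L_{24} = L_{23} + L_{22} = 64079 + 39603 = 103682

103682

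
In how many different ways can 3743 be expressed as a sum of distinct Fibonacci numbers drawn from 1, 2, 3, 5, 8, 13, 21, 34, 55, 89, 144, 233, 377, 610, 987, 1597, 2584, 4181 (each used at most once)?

Each representation comes from the Zeckendorf form by replacing some F_k with F_{k−1} + F_{k−2} where possible.
3743 = 2584+987+144+21+5+2 = 2584+987+144+13+8+5+2 = 2584+987+89+55+21+5+2 = … (18 more), for 21 in all.

21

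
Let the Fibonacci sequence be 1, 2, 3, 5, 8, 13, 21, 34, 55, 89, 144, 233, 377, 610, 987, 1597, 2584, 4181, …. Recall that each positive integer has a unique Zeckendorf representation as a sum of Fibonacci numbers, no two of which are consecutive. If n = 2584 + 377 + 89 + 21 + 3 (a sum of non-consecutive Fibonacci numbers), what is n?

3074

2584 + 377 + 89 + 21 + 3 = 3074.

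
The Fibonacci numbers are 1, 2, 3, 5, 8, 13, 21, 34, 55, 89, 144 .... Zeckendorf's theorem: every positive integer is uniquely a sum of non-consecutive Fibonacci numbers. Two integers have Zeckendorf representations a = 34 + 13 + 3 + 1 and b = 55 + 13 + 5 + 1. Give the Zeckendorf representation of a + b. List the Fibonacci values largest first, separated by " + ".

The two numbers are 51 and 74, so their sum is 125.
89 ≤ 125 < 144, so take 89; remainder 36
34 ≤ 36 < 55, so take 34; remainder 2
2 ≤ 2 < 3, so take 2; remainder 0

89 + 34 + 2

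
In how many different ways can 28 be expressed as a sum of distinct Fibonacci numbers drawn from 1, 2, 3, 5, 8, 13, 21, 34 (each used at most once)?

28 = 21+5+2 = 13+8+5+2 — 2 representations.

2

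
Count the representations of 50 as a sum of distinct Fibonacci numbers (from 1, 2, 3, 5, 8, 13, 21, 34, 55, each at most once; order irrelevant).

6

Starting from the Zeckendorf form and repeatedly splitting a term F_k into F_{k−1} + F_{k−2} (when neither is already used) reaches every representation.
50 = 34+13+3 = 34+13+2+1 = 34+8+5+3 = 34+8+5+2+1 = … (2 more), for 6 in all.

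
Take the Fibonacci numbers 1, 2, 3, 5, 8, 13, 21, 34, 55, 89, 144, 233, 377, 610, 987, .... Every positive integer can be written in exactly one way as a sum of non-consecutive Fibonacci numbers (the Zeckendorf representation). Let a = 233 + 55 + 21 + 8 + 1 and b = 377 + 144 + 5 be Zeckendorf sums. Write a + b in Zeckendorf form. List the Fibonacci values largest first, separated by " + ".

The two numbers are 318 and 526, so their sum is 844.
844 − 610 = 234
234 − 233 = 1
1 − 1 = 0

610 + 233 + 1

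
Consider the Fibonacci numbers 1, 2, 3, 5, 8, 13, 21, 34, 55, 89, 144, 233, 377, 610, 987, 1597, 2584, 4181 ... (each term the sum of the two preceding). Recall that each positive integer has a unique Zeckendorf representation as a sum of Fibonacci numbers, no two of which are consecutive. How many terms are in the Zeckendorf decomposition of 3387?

6

2584 ≤ 3387 < 4181, so take 2584; remainder 803
610 ≤ 803 < 987, so take 610; remainder 193
144 ≤ 193 < 233, so take 144; remainder 49
34 ≤ 49 < 55, so take 34; remainder 15
13 ≤ 15 < 21, so take 13; remainder 2
2 ≤ 2 < 3, so take 2; remainder 0
3387 = 2584 + 610 + 144 + 34 + 13 + 2, which has 6 terms.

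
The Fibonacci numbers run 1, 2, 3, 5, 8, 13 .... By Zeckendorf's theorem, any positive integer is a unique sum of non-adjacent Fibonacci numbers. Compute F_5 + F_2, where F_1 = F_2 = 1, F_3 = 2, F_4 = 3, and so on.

F_5 + F_2 = 5 + 1 = 6.

6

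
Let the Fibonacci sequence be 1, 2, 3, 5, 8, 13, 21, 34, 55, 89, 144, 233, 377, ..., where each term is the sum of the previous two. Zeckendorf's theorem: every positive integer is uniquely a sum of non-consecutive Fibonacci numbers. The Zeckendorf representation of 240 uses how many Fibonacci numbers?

3

take 233 (≤ 240); 240 − 233 = 7
take 5 (≤ 7); 7 − 5 = 2
take 2 (≤ 2); 2 − 2 = 0
240 = 233 + 5 + 2, which has 3 terms.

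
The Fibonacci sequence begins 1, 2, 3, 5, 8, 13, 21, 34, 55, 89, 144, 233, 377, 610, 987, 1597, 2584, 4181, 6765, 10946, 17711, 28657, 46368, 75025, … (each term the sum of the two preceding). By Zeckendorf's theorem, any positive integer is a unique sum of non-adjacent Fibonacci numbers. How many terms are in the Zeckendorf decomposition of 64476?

6

take 46368 (≤ 64476); 64476 − 46368 = 18108
take 17711 (≤ 18108); 18108 − 17711 = 397
take 377 (≤ 397); 397 − 377 = 20
take 13 (≤ 20); 20 − 13 = 7
take 5 (≤ 7); 7 − 5 = 2
take 2 (≤ 2); 2 − 2 = 0
64476 = 46368 + 17711 + 377 + 13 + 5 + 2, which has 6 terms.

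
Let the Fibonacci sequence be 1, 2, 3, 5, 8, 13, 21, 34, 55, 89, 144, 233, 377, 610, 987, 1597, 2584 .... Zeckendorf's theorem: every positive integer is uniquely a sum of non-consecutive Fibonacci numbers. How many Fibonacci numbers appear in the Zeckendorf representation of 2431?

7

Repeatedly subtract the largest Fibonacci number that fits:
2431 − 1597 = 834
834 − 610 = 224
224 − 144 = 80
80 − 55 = 25
25 − 21 = 4
4 − 3 = 1
1 − 1 = 0
2431 = 1597 + 610 + 144 + 55 + 21 + 3 + 1, which has 7 terms.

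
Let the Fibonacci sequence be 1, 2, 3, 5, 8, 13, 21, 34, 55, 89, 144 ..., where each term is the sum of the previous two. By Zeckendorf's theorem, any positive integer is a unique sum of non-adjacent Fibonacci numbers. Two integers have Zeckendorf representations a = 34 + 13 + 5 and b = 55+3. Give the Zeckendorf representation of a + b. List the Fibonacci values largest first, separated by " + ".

The two numbers are 52 and 58, so their sum is 110.
Greedily peel off the largest Fibonacci term at each step:
110: greatest Fibonacci not exceeding it is 89, leaving 21
21: greatest Fibonacci not exceeding it is 21, leaving 0

89 + 21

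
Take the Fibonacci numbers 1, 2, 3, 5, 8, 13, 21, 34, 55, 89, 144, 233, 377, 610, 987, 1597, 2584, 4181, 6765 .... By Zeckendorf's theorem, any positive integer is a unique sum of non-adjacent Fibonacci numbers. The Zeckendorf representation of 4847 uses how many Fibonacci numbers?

4

Greedy algorithm:
4847: greatest Fibonacci not exceeding it is 4181, leaving 666
666: greatest Fibonacci not exceeding it is 610, leaving 56
56: greatest Fibonacci not exceeding it is 55, leaving 1
1: greatest Fibonacci not exceeding it is 1, leaving 0
4847 = 4181 + 610 + 55 + 1, which has 4 terms.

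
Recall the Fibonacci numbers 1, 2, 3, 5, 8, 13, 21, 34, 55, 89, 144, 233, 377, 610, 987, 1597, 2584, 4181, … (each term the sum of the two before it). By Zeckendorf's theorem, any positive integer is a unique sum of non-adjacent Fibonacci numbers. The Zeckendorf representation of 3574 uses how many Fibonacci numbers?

3574: greatest Fibonacci not exceeding it is 2584, leaving 990
990: greatest Fibonacci not exceeding it is 987, leaving 3
3: greatest Fibonacci not exceeding it is 3, leaving 0
3574 = 2584 + 987 + 3, which has 3 terms.

3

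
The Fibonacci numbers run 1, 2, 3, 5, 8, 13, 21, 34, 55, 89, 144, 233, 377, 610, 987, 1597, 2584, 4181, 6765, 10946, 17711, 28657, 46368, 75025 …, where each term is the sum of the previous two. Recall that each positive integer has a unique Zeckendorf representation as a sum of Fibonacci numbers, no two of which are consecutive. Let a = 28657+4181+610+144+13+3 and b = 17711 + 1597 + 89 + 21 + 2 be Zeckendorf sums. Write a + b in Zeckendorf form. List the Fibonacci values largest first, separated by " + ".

46368 + 4181 + 1597 + 610 + 233 + 34 + 5

The two numbers are 33608 and 19420, so their sum is 53028.
subtract 46368 from 53028: 6660 remains
subtract 4181 from 6660: 2479 remains
subtract 1597 from 2479: 882 remains
subtract 610 from 882: 272 remains
subtract 233 from 272: 39 remains
subtract 34 from 39: 5 remains
subtract 5 from 5: 0 remains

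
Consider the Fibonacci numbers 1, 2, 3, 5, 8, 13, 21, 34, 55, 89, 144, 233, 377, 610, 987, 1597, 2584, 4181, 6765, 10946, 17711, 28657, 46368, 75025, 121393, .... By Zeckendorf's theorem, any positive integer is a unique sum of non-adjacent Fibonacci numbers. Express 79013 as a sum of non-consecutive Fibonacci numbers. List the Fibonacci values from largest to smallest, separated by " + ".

Greedy algorithm:
subtract 75025 from 79013: 3988 remains
subtract 2584 from 3988: 1404 remains
subtract 987 from 1404: 417 remains
subtract 377 from 417: 40 remains
subtract 34 from 40: 6 remains
subtract 5 from 6: 1 remains
subtract 1 from 1: 0 remains
So 79013 = 75025 + 2584 + 987 + 377 + 34 + 5 + 1, with no two terms consecutive in the sequence.

75025 + 2584 + 987 + 377 + 34 + 5 + 1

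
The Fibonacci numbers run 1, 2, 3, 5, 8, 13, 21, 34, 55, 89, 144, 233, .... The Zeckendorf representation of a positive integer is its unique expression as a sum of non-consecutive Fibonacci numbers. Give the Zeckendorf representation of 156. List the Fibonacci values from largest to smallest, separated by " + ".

144 ≤ 156 < 233, so take 144; remainder 12
8 ≤ 12 < 13, so take 8; remainder 4
3 ≤ 4 < 5, so take 3; remainder 1
1 ≤ 1 < 2, so take 1; remainder 0
So 156 = 144 + 8 + 3 + 1, with no two terms consecutive in the sequence.

144 + 8 + 3 + 1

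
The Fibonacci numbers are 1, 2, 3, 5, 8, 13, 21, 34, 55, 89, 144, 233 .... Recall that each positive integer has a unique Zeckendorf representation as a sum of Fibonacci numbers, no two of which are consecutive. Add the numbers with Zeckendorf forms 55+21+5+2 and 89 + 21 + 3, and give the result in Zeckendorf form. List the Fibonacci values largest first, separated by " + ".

144 + 34 + 13 + 5

The two numbers are 83 and 113, so their sum is 196.
Greedy algorithm:
largest Fibonacci ≤ 196 is 144; 196 − 144 = 52
largest Fibonacci ≤ 52 is 34; 52 − 34 = 18
largest Fibonacci ≤ 18 is 13; 18 − 13 = 5
largest Fibonacci ≤ 5 is 5; 5 − 5 = 0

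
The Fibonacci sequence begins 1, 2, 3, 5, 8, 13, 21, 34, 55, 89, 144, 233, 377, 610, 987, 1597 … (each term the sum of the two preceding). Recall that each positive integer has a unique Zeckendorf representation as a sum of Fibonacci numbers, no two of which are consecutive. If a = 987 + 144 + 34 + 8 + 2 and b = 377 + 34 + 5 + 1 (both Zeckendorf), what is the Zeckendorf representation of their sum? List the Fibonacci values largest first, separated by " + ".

The two numbers are 1175 and 417, so their sum is 1592.
1592 − 987 = 605
605 − 377 = 228
228 − 144 = 84
84 − 55 = 29
29 − 21 = 8
8 − 8 = 0

987 + 377 + 144 + 55 + 21 + 8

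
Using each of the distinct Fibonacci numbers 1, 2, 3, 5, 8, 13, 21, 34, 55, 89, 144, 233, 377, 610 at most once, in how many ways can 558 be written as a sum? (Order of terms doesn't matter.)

558 = 377+144+34+3 = 377+144+34+2+1 = 377+144+21+13+3 = 377+89+55+34+3 = … (14 more), for 18 in all.

18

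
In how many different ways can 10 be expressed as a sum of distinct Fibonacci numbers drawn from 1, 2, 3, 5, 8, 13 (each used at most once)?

Starting from the Zeckendorf form and repeatedly splitting a term F_k into F_{k−1} + F_{k−2} (when neither is already used) reaches every representation.
10 = 8+2 = 5+3+2 — 2 representations.

2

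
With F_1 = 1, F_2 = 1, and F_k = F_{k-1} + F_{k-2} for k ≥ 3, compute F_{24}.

46368

Iterating the recurrence up to F_{20} = 6765 and F_{19} = 4181:
F_{21} = F_{20} + F_{19} = 6765 + 4181 = 10946
F_{22} = F_{21} + F_{20} = 10946 + 6765 = 17711
F_{23} = F_{22} + F_{21} = 17711 + 10946 = 28657
F_{24} = F_{23} + F_{22} = 28657 + 17711 = 46368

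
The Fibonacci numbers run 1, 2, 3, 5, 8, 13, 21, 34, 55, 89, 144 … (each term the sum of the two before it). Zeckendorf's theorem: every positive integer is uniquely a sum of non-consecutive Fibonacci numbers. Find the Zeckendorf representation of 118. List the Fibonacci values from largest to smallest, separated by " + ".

89 + 21 + 8

Greedily peel off the largest Fibonacci term at each step:
largest Fibonacci ≤ 118 is 89; 118 − 89 = 29
largest Fibonacci ≤ 29 is 21; 29 − 21 = 8
largest Fibonacci ≤ 8 is 8; 8 − 8 = 0
So 118 = 89 + 21 + 8, with no two terms consecutive in the sequence.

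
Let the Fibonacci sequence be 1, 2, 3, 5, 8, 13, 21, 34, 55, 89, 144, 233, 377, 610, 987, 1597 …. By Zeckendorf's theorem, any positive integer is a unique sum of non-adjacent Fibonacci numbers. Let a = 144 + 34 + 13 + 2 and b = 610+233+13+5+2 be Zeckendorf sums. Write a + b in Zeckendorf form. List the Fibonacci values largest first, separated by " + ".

The two numbers are 193 and 863, so their sum is 1056.
Greedily peel off the largest Fibonacci term at each step:
subtract 987 from 1056: 69 remains
subtract 55 from 69: 14 remains
subtract 13 from 14: 1 remains
subtract 1 from 1: 0 remains

987 + 55 + 13 + 1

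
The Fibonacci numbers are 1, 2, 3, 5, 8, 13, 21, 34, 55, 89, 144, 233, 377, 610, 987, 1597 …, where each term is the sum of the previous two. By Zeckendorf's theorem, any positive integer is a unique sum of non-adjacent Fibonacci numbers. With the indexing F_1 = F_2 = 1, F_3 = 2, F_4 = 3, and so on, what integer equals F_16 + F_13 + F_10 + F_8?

F_16 + F_13 + F_10 + F_8 = 987 + 233 + 55 + 21 = 1296.

1296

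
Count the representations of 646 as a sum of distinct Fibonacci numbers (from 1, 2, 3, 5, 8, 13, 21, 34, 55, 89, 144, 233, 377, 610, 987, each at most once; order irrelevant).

11

646 = 610+34+2 = 610+21+13+2 = 377+233+34+2 = 610+21+8+5+2 = … (7 more), for 11 in all.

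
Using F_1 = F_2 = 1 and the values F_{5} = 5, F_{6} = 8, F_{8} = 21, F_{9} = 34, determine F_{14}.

377

By the addition formula F_{m+n} = F_m F_{n+1} + F_{m−1} F_n with m=9, n=5: F_{14} = 34·8 + 21·5 = 272 + 105 = 377.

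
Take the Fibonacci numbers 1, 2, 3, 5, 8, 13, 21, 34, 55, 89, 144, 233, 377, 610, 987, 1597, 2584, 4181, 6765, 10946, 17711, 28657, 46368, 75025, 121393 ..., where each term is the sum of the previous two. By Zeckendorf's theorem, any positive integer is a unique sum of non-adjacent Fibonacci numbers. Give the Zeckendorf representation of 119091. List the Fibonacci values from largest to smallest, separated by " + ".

Greedy algorithm:
119091 − 75025 = 44066
44066 − 28657 = 15409
15409 − 10946 = 4463
4463 − 4181 = 282
282 − 233 = 49
49 − 34 = 15
15 − 13 = 2
2 − 2 = 0
So 119091 = 75025 + 28657 + 10946 + 4181 + 233 + 34 + 13 + 2, with no two terms consecutive in the sequence.

75025 + 28657 + 10946 + 4181 + 233 + 34 + 13 + 2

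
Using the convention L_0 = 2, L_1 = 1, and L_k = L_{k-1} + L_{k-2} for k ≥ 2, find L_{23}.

Iterating the recurrence up to L_{17} = 3571 and L_{16} = 2207:
L_{18} = L_{17} + L_{16} = 3571 + 2207 = 5778
L_{19} = L_{18} + L_{17} = 5778 + 3571 = 9349
L_{20} = L_{19} + L_{18} = 9349 + 5778 = 15127
L_{21} = L_{20} + L_{19} = 15127 + 9349 = 24476
L_{22} = L_{21} + L_{20} = 24476 + 15127 = 39603
L_{23} = L_{22} + L_{21} = 39603 + 24476 = 64079

64079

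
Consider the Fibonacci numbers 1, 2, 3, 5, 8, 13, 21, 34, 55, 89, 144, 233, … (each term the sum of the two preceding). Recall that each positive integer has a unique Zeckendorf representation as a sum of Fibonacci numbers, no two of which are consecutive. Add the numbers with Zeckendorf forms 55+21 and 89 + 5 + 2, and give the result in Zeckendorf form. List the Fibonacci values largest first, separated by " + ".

The two numbers are 76 and 96, so their sum is 172.
take 144 (≤ 172); 172 − 144 = 28
take 21 (≤ 28); 28 − 21 = 7
take 5 (≤ 7); 7 − 5 = 2
take 2 (≤ 2); 2 − 2 = 0

144 + 21 + 5 + 2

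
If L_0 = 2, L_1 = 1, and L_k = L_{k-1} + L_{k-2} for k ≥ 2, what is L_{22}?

39603

Iterating the recurrence up to L_{15} = 1364 and L_{14} = 843:
L_{16} = L_{15} + L_{14} = 1364 + 843 = 2207
L_{17} = L_{16} + L_{15} = 2207 + 1364 = 3571
L_{18} = L_{17} + L_{16} = 3571 + 2207 = 5778
L_{19} = L_{18} + L_{17} = 5778 + 3571 = 9349
L_{20} = L_{19} + L_{18} = 9349 + 5778 = 15127
L_{21} = L_{20} + L_{19} = 15127 + 9349 = 24476
L_{22} = L_{21} + L_{20} = 24476 + 15127 = 39603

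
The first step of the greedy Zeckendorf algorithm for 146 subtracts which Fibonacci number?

144 ≤ 146 < 233, so the largest Fibonacci number not exceeding 146 is 144.

144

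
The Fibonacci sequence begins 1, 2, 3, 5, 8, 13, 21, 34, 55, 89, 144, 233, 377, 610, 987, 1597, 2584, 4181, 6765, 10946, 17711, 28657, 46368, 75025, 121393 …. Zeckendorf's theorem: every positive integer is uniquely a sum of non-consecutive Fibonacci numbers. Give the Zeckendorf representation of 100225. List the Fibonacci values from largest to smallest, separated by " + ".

75025 + 17711 + 6765 + 610 + 89 + 21 + 3 + 1

take 75025 (≤ 100225); 100225 − 75025 = 25200
take 17711 (≤ 25200); 25200 − 17711 = 7489
take 6765 (≤ 7489); 7489 − 6765 = 724
take 610 (≤ 724); 724 − 610 = 114
take 89 (≤ 114); 114 − 89 = 25
take 21 (≤ 25); 25 − 21 = 4
take 3 (≤ 4); 4 − 3 = 1
take 1 (≤ 1); 1 − 1 = 0
So 100225 = 75025 + 17711 + 6765 + 610 + 89 + 21 + 3 + 1, with no two terms consecutive in the sequence.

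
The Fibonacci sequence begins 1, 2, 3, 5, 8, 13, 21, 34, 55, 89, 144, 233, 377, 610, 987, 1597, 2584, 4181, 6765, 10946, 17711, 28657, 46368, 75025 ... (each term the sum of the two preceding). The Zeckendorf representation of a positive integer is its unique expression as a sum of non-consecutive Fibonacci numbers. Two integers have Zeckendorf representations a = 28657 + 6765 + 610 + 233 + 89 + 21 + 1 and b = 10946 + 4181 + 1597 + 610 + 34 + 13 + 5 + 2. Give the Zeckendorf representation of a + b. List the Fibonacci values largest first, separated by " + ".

46368 + 6765 + 610 + 21

The two numbers are 36376 and 17388, so their sum is 53764.
Greedy algorithm:
largest Fibonacci ≤ 53764 is 46368; 53764 − 46368 = 7396
largest Fibonacci ≤ 7396 is 6765; 7396 − 6765 = 631
largest Fibonacci ≤ 631 is 610; 631 − 610 = 21
largest Fibonacci ≤ 21 is 21; 21 − 21 = 0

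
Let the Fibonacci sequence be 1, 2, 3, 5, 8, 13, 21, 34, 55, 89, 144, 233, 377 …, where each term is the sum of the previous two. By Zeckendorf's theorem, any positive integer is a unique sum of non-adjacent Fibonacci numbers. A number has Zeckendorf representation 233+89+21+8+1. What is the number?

233+89+21+8+1 = 352.

352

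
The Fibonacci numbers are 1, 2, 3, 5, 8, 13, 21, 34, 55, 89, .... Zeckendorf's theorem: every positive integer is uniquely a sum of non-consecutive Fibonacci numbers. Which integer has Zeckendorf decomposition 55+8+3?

55+8+3 = 66.

66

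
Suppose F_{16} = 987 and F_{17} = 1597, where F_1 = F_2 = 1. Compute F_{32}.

2178309

By the doubling identity F_{2k} = F_k(2F_{k+1} − F_k): F_{32} = 987·(2·1597 − 987) = 987·2207 = 2178309.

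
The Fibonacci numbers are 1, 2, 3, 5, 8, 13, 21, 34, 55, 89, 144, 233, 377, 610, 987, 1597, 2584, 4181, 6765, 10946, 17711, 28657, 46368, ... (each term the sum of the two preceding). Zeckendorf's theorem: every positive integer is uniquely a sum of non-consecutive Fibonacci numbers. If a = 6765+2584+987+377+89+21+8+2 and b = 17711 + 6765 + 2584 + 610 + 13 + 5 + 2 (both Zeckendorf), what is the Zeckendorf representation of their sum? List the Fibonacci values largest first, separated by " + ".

The two numbers are 10833 and 27690, so their sum is 38523.
Greedily peel off the largest Fibonacci term at each step:
38523: greatest Fibonacci not exceeding it is 28657, leaving 9866
9866: greatest Fibonacci not exceeding it is 6765, leaving 3101
3101: greatest Fibonacci not exceeding it is 2584, leaving 517
517: greatest Fibonacci not exceeding it is 377, leaving 140
140: greatest Fibonacci not exceeding it is 89, leaving 51
51: greatest Fibonacci not exceeding it is 34, leaving 17
17: greatest Fibonacci not exceeding it is 13, leaving 4
4: greatest Fibonacci not exceeding it is 3, leaving 1
1: greatest Fibonacci not exceeding it is 1, leaving 0

28657 + 6765 + 2584 + 377 + 89 + 34 + 13 + 3 + 1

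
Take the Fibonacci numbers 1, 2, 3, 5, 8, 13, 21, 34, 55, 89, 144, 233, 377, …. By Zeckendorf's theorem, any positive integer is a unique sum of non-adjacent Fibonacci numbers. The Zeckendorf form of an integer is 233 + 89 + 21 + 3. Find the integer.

346

233 + 89 + 21 + 3 = 346.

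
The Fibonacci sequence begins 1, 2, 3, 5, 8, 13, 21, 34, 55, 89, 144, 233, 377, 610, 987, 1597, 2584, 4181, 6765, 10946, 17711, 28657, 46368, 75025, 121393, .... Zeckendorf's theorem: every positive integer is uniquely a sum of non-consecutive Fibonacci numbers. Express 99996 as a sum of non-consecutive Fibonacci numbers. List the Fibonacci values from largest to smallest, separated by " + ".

75025 + 17711 + 6765 + 377 + 89 + 21 + 8

75025 ≤ 99996 < 121393, so take 75025; remainder 24971
17711 ≤ 24971 < 28657, so take 17711; remainder 7260
6765 ≤ 7260 < 10946, so take 6765; remainder 495
377 ≤ 495 < 610, so take 377; remainder 118
89 ≤ 118 < 144, so take 89; remainder 29
21 ≤ 29 < 34, so take 21; remainder 8
8 ≤ 8 < 13, so take 8; remainder 0
So 99996 = 75025 + 17711 + 6765 + 377 + 89 + 21 + 8, with no two terms consecutive in the sequence.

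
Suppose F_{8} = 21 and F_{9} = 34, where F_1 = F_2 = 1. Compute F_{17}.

By F_{2k+1} = F_k² + F_{k+1}²: F_{17} = 21² + 34² = 441 + 1156 = 1597.

1597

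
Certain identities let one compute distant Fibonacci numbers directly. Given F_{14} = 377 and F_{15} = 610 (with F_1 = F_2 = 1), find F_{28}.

317811

By the doubling identity F_{2k} = F_k(2F_{k+1} − F_k): F_{28} = 377·(2·610 − 377) = 377·843 = 317811.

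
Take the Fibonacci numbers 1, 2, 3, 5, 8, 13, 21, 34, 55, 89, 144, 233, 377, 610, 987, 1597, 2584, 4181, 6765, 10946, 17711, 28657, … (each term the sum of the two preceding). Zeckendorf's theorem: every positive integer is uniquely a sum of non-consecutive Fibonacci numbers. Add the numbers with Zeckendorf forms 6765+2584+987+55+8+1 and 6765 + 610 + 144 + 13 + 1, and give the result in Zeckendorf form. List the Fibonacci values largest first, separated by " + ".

The two numbers are 10400 and 7533, so their sum is 17933.
Greedy algorithm:
take 17711 (≤ 17933); 17933 − 17711 = 222
take 144 (≤ 222); 222 − 144 = 78
take 55 (≤ 78); 78 − 55 = 23
take 21 (≤ 23); 23 − 21 = 2
take 2 (≤ 2); 2 − 2 = 0

17711 + 144 + 55 + 21 + 2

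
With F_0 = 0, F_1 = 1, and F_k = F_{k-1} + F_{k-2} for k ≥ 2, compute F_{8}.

F_{2} = F_{1} + F_{0} = 1 + 0 = 1
F_{3} = F_{2} + F_{1} = 1 + 1 = 2
F_{4} = F_{3} + F_{2} = 2 + 1 = 3
F_{5} = F_{4} + F_{3} = 3 + 2 = 5
F_{6} = F_{5} + F_{4} = 5 + 3 = 8
F_{7} = F_{6} + F_{5} = 8 + 5 = 13
F_{8} = F_{7} + F_{6} = 13 + 8 = 21

21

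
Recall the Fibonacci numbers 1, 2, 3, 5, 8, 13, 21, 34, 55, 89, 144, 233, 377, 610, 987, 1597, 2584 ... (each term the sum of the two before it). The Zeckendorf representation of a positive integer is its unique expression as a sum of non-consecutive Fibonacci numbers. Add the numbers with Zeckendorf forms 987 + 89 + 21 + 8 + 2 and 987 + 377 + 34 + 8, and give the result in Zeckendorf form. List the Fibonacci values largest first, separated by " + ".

The two numbers are 1107 and 1406, so their sum is 2513.
Repeatedly subtract the largest Fibonacci number that fits:
subtract 1597 from 2513: 916 remains
subtract 610 from 916: 306 remains
subtract 233 from 306: 73 remains
subtract 55 from 73: 18 remains
subtract 13 from 18: 5 remains
subtract 5 from 5: 0 remains

1597 + 610 + 233 + 55 + 13 + 5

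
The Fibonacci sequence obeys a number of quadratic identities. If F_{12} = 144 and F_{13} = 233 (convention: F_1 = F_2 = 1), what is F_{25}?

75025

By F_{2k+1} = F_k² + F_{k+1}²: F_{25} = 144² + 233² = 20736 + 54289 = 75025.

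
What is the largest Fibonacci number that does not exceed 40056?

28657 ≤ 40056 < 46368, so the largest Fibonacci number not exceeding 40056 is 28657.

28657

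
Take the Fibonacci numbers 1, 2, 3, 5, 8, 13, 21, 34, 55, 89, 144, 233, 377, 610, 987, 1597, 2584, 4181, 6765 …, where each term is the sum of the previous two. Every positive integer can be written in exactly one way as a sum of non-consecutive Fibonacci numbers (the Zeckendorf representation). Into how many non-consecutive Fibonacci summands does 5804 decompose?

4

Repeatedly subtract the largest Fibonacci number that fits:
largest Fibonacci ≤ 5804 is 4181; 5804 − 4181 = 1623
largest Fibonacci ≤ 1623 is 1597; 1623 − 1597 = 26
largest Fibonacci ≤ 26 is 21; 26 − 21 = 5
largest Fibonacci ≤ 5 is 5; 5 − 5 = 0
5804 = 4181 + 1597 + 21 + 5, which has 4 terms.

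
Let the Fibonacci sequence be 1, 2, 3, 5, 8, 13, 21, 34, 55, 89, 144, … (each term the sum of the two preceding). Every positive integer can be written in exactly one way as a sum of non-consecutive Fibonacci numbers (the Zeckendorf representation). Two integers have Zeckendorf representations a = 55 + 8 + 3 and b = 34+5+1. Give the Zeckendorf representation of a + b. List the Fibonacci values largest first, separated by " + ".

The two numbers are 66 and 40, so their sum is 106.
Greedily peel off the largest Fibonacci term at each step:
106: greatest Fibonacci not exceeding it is 89, leaving 17
17: greatest Fibonacci not exceeding it is 13, leaving 4
4: greatest Fibonacci not exceeding it is 3, leaving 1
1: greatest Fibonacci not exceeding it is 1, leaving 0

89 + 13 + 3 + 1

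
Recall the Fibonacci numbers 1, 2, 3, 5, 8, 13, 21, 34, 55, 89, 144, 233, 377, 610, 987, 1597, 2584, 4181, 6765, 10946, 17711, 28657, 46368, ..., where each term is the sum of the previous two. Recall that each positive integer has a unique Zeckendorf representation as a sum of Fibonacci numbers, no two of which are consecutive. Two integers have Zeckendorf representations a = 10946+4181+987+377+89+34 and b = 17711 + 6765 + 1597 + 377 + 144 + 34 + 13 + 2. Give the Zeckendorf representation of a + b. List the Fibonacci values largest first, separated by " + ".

28657 + 10946 + 2584 + 987 + 55 + 21 + 5 + 2

The two numbers are 16614 and 26643, so their sum is 43257.
43257 − 28657 = 14600
14600 − 10946 = 3654
3654 − 2584 = 1070
1070 − 987 = 83
83 − 55 = 28
28 − 21 = 7
7 − 5 = 2
2 − 2 = 0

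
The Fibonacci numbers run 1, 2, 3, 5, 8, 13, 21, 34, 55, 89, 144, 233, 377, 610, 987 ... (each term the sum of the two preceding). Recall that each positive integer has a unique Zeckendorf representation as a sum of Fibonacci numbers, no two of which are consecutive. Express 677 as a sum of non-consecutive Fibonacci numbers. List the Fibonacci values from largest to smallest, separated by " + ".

Greedily peel off the largest Fibonacci term at each step:
subtract 610 from 677: 67 remains
subtract 55 from 67: 12 remains
subtract 8 from 12: 4 remains
subtract 3 from 4: 1 remains
subtract 1 from 1: 0 remains
So 677 = 610 + 55 + 8 + 3 + 1, with no two terms consecutive in the sequence.

610 + 55 + 8 + 3 + 1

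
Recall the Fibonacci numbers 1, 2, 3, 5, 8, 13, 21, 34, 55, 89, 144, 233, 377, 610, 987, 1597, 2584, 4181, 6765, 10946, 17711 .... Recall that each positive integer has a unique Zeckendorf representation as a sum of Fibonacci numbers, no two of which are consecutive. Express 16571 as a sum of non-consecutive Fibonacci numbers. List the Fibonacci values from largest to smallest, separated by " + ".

largest Fibonacci ≤ 16571 is 10946; 16571 − 10946 = 5625
largest Fibonacci ≤ 5625 is 4181; 5625 − 4181 = 1444
largest Fibonacci ≤ 1444 is 987; 1444 − 987 = 457
largest Fibonacci ≤ 457 is 377; 457 − 377 = 80
largest Fibonacci ≤ 80 is 55; 80 − 55 = 25
largest Fibonacci ≤ 25 is 21; 25 − 21 = 4
largest Fibonacci ≤ 4 is 3; 4 − 3 = 1
largest Fibonacci ≤ 1 is 1; 1 − 1 = 0
So 16571 = 10946 + 4181 + 987 + 377 + 55 + 21 + 3 + 1, with no two terms consecutive in the sequence.

10946 + 4181 + 987 + 377 + 55 + 21 + 3 + 1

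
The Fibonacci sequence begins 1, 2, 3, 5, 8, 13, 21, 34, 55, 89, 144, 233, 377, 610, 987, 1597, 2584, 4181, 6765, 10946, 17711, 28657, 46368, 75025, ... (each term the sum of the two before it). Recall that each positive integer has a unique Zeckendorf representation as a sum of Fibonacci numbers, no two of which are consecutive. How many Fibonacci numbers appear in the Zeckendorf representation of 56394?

8

largest Fibonacci ≤ 56394 is 46368; 56394 − 46368 = 10026
largest Fibonacci ≤ 10026 is 6765; 10026 − 6765 = 3261
largest Fibonacci ≤ 3261 is 2584; 3261 − 2584 = 677
largest Fibonacci ≤ 677 is 610; 677 − 610 = 67
largest Fibonacci ≤ 67 is 55; 67 − 55 = 12
largest Fibonacci ≤ 12 is 8; 12 − 8 = 4
largest Fibonacci ≤ 4 is 3; 4 − 3 = 1
largest Fibonacci ≤ 1 is 1; 1 − 1 = 0
56394 = 46368 + 6765 + 2584 + 610 + 55 + 8 + 3 + 1, which has 8 terms.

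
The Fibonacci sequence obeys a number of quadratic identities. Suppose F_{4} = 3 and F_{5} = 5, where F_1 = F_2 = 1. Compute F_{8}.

By the doubling identity F_{2k} = F_k(2F_{k+1} − F_k): F_{8} = 3·(2·5 − 3) = 3·7 = 21.

21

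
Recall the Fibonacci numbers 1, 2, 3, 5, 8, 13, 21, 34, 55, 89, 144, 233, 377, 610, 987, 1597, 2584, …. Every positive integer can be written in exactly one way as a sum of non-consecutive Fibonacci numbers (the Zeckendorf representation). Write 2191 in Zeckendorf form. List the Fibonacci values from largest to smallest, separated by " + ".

Greedily peel off the largest Fibonacci term at each step:
2191 − 1597 = 594
594 − 377 = 217
217 − 144 = 73
73 − 55 = 18
18 − 13 = 5
5 − 5 = 0
So 2191 = 1597 + 377 + 144 + 55 + 13 + 5, with no two terms consecutive in the sequence.

1597 + 377 + 144 + 55 + 13 + 5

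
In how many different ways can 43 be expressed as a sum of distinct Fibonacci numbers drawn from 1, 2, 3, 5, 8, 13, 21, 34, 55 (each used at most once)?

43 = 34+8+1 = 34+5+3+1 = 21+13+8+1 = 21+13+5+3+1 — 4 representations.

4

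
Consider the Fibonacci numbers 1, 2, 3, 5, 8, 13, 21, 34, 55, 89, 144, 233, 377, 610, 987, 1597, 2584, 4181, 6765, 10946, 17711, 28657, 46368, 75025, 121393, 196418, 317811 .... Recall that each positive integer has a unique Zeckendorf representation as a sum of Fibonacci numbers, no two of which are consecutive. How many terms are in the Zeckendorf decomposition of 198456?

6

Greedily peel off the largest Fibonacci term at each step:
198456 − 196418 = 2038
2038 − 1597 = 441
441 − 377 = 64
64 − 55 = 9
9 − 8 = 1
1 − 1 = 0
198456 = 196418 + 1597 + 377 + 55 + 8 + 1, which has 6 terms.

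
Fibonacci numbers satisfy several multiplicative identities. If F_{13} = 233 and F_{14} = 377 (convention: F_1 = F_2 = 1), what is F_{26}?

By the doubling identity F_{2k} = F_k(2F_{k+1} − F_k): F_{26} = 233·(2·377 − 233) = 233·521 = 121393.

121393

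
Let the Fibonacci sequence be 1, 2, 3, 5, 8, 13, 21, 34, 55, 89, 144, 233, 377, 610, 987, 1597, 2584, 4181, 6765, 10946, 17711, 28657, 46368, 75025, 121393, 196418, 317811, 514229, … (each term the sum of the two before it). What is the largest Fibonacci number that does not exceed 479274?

317811

317811 ≤ 479274 < 514229, so the largest Fibonacci number not exceeding 479274 is 317811.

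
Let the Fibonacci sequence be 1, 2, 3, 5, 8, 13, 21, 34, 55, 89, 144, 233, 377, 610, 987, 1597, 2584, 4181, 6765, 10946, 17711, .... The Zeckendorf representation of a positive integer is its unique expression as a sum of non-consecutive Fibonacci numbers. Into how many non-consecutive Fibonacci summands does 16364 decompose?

7

largest Fibonacci ≤ 16364 is 10946; 16364 − 10946 = 5418
largest Fibonacci ≤ 5418 is 4181; 5418 − 4181 = 1237
largest Fibonacci ≤ 1237 is 987; 1237 − 987 = 250
largest Fibonacci ≤ 250 is 233; 250 − 233 = 17
largest Fibonacci ≤ 17 is 13; 17 − 13 = 4
largest Fibonacci ≤ 4 is 3; 4 − 3 = 1
largest Fibonacci ≤ 1 is 1; 1 − 1 = 0
16364 = 10946 + 4181 + 987 + 233 + 13 + 3 + 1, which has 7 terms.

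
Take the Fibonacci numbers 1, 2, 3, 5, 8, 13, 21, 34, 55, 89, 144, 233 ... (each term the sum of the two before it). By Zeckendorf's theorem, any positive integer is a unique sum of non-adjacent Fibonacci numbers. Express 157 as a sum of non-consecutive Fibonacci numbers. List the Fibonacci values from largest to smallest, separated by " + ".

144 ≤ 157 < 233, so take 144; remainder 13
13 ≤ 13 < 21, so take 13; remainder 0
So 157 = 144 + 13, with no two terms consecutive in the sequence.

144 + 13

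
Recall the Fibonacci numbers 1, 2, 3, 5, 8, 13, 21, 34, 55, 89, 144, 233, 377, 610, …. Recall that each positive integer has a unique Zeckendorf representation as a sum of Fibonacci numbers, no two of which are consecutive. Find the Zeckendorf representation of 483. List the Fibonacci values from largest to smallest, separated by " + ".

377 + 89 + 13 + 3 + 1

483: greatest Fibonacci not exceeding it is 377, leaving 106
106: greatest Fibonacci not exceeding it is 89, leaving 17
17: greatest Fibonacci not exceeding it is 13, leaving 4
4: greatest Fibonacci not exceeding it is 3, leaving 1
1: greatest Fibonacci not exceeding it is 1, leaving 0
So 483 = 377 + 89 + 13 + 3 + 1, with no two terms consecutive in the sequence.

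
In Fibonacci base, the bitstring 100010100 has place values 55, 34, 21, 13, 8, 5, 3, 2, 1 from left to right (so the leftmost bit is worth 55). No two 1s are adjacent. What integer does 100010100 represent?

Summing the place values of the 1 bits: 55 + 8 + 3 = 66.

66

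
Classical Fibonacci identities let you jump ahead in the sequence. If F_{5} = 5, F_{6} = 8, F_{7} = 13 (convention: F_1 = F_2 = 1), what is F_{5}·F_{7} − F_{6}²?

1

5·13 − 8² = 65 − 64 = 1. (Cassini's identity: F_{k−1}F_{k+1} − F_k² = (−1)^k.)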